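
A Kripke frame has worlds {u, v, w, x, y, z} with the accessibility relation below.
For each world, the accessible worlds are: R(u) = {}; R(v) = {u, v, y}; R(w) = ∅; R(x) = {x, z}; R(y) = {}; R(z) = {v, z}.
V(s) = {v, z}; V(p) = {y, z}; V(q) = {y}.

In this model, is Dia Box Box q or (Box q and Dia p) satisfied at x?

At x: Dia Box Box q is false, Box q and Dia p is false, so Dia Box Box q or (Box q and Dia p) is false.
  At x: Dia Box Box q requires Box Box q at some successor in {x, z}.
    At x: Box Box q is false.
    At z: Box Box q is false.
  So Dia Box Box q is false at x.
  At x: Box q is false, Dia p is true, so Box q and Dia p is false.
    At x: Box q requires q at every successor {x, z}.
      q fails at x, so Box q is false at x.
    At x: Dia p requires p at some successor in {x, z}.
      p holds at z, so Dia p is true at x.

No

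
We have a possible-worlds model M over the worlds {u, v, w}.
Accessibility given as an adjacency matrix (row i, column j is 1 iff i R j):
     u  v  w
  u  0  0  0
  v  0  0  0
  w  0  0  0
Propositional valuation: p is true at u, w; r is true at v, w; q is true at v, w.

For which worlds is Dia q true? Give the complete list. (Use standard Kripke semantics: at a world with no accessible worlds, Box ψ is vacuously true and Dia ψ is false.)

none

Let φ = Dia q. Evaluate φ at each world:
  u (successors ∅): φ is false.
  v (successors ∅): φ is false.
  w (successors ∅): φ is false.
For instance, at w:
  At w: no accessible worlds, so Dia q is false.
Satisfying worlds: none.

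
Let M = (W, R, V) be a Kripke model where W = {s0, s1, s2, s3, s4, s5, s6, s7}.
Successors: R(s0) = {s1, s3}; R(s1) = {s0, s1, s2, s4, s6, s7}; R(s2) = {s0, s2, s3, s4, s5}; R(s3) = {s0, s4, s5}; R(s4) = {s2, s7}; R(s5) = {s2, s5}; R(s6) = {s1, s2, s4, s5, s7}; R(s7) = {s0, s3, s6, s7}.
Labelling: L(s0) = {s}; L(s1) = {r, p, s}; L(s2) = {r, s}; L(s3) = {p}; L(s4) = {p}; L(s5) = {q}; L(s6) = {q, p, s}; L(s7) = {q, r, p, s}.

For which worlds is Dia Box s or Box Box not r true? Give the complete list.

Recall that Box ψ holds at a world iff ψ holds at every accessible world, and Dia ψ holds iff ψ holds at some accessible world.
Let φ = Dia Box s or Box Box not r. Evaluate φ at each world:
  s0 (successors {s1, s3}): φ is false.
  s1 (successors {s0, s1, s2, s4, s6, s7}): φ is true.
  s2 (successors {s0, s2, s3, s4, s5}): φ is true.
  s3 (successors {s0, s4, s5}): φ is true.
  s4 (successors {s2, s7}): φ is false.
  s5 (successors {s2, s5}): φ is false.
  s6 (successors {s1, s2, s4, s5, s7}): φ is true.
  s7 (successors {s0, s3, s6, s7}): φ is false.
For instance, at s4:
  At s4: Dia Box s is false, Box Box not r is false, so Dia Box s or Box Box not r is false.
    At s4: Dia Box s requires Box s at some successor in {s2, s7}.
      At s2: Box s is false.
      At s7: Box s is false.
    So Dia Box s is false at s4.
    At s4: Box Box not r requires Box not r at every successor {s2, s7}.
      Box not r fails at s2, so Box Box not r is false at s4.
Satisfying worlds: {s1, s2, s3, s6}

s1, s2, s3, s6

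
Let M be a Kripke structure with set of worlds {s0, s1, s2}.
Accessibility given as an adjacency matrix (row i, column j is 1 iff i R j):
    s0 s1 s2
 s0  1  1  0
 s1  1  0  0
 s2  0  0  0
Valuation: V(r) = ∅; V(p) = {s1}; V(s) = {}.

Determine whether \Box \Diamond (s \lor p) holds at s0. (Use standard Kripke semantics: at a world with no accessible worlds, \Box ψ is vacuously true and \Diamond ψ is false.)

At s0: \Box \Diamond (s \lor p) requires \Diamond (s \lor p) at every successor {s0, s1}.
  \Diamond (s \lor p) fails at s1, so \Box \Diamond (s \lor p) is false at s0.
    At s1: \Diamond (s \lor p) requires s \lor p at some successor in {s0}.
      At s0: s \lor p is false.
    So \Diamond (s \lor p) is false at s1.

No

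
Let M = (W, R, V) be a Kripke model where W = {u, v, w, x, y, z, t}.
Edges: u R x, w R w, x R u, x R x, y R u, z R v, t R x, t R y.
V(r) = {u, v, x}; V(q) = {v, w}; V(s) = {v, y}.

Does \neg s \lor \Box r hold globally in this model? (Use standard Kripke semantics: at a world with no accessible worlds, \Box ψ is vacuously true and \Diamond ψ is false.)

Let φ = \neg s \lor \Box r. Evaluate φ at each world:
  u (successors {x}): φ is true.
  v (successors ∅): φ is true.
  w (successors {w}): φ is true.
  x (successors {u, x}): φ is true.
  y (successors {u}): φ is true.
  z (successors {v}): φ is true.
  t (successors {x, y}): φ is true.
For instance, at t:
  At t: \neg s is true, \Box r is false, so \neg s \lor \Box r is true.
    At t: \Box r requires r at every successor {x, y}.
      r fails at y, so \Box r is false at t.

Yes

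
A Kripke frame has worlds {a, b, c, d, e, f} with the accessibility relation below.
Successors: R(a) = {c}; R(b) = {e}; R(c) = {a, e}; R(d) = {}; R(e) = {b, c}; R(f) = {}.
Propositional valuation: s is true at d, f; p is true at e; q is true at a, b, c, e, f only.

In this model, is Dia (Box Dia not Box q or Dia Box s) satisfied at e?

At e: Dia (Box Dia not Box q or Dia Box s) requires Box Dia not Box q or Dia Box s at some successor in {b, c}.
  At b: Box Dia not Box q or Dia Box s is false.
  At c: Box Dia not Box q or Dia Box s is false.
So Dia (Box Dia not Box q or Dia Box s) is false at e.

No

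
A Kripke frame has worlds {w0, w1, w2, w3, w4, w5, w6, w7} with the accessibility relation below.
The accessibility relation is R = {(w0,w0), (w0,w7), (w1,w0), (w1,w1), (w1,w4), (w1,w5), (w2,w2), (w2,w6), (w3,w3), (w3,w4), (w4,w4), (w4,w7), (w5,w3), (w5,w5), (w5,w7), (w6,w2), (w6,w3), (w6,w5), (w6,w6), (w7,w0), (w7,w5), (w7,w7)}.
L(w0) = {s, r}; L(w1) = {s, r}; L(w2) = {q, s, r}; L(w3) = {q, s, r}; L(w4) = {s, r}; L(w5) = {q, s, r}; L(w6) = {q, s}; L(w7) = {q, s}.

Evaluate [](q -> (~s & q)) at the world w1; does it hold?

No

At w1: [](q -> (~s & q)) requires q -> (~s & q) at every successor {w0, w1, w4, w5}.
  q -> (~s & q) fails at w5, so [](q -> (~s & q)) is false at w1.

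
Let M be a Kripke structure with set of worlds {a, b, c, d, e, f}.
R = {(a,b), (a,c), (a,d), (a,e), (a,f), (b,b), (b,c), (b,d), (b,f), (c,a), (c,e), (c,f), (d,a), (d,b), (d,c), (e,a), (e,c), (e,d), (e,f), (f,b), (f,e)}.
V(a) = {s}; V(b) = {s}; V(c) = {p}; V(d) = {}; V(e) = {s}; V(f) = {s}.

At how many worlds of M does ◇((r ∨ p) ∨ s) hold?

Let φ = ◇((r ∨ p) ∨ s). Evaluate φ at each world:
  a (successors {b, c, d, e, f}): φ is true.
  b (successors {b, c, d, f}): φ is true.
  c (successors {a, e, f}): φ is true.
  d (successors {a, b, c}): φ is true.
  e (successors {a, c, d, f}): φ is true.
  f (successors {b, e}): φ is true.
For instance, at c:
  At c: ◇((r ∨ p) ∨ s) requires (r ∨ p) ∨ s at some successor in {a, e, f}.
    (r ∨ p) ∨ s holds at a, so ◇((r ∨ p) ∨ s) is true at c.
Satisfying worlds: {a, b, c, d, e, f}

6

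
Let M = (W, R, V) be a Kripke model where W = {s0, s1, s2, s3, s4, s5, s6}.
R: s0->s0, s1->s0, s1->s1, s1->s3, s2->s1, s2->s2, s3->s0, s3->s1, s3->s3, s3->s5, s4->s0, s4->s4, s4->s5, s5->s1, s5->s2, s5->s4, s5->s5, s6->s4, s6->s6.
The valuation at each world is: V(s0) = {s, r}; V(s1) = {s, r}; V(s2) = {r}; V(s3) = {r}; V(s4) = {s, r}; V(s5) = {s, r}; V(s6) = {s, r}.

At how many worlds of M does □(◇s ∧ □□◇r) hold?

Let φ = □(◇s ∧ □□◇r). Evaluate φ at each world:
  s0 (successors {s0}): φ is true.
  s1 (successors {s0, s1, s3}): φ is true.
  s2 (successors {s1, s2}): φ is true.
  s3 (successors {s0, s1, s3, s5}): φ is true.
  s4 (successors {s0, s4, s5}): φ is true.
  s5 (successors {s1, s2, s4, s5}): φ is true.
  s6 (successors {s4, s6}): φ is true.
For instance, at s1:
  At s1: □(◇s ∧ □□◇r) requires ◇s ∧ □□◇r at every successor {s0, s1, s3}.
      At s0: ◇s is true, □□◇r is true, so ◇s ∧ □□◇r is true.
      At s1: ◇s is true, □□◇r is true, so ◇s ∧ □□◇r is true.
      At s3: ◇s is true, □□◇r is true, so ◇s ∧ □□◇r is true.
  So □(◇s ∧ □□◇r) is true at s1.
Satisfying worlds: {s0, s1, s2, s3, s4, s5, s6}

7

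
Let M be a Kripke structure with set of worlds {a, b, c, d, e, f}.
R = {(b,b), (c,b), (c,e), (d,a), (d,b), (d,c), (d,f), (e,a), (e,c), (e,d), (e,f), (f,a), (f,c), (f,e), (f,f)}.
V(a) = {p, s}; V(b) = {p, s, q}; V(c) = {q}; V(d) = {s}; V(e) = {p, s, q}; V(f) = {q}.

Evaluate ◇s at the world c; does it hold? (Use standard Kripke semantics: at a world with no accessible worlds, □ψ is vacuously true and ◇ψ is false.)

Yes

Recall that ◇ψ holds at a world iff ψ holds at some accessible world.
At c: ◇s requires s at some successor in {b, e}.
  s holds at b, so ◇s is true at c.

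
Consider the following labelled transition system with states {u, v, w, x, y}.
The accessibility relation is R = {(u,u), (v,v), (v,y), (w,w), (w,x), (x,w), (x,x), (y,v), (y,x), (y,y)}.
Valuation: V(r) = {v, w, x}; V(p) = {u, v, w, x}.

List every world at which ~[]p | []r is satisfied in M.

Recall that []ψ holds at a world iff ψ holds at every accessible world, and <>ψ holds iff ψ holds at some accessible world.
Let φ = ~[]p | []r. Evaluate φ at each world:
  u (successors {u}): φ is false.
  v (successors {v, y}): φ is true.
  w (successors {w, x}): φ is true.
  x (successors {w, x}): φ is true.
  y (successors {v, x, y}): φ is true.
For instance, at v:
  At v: ~[]p is true, []r is false, so ~[]p | []r is true.
    At v: []p is false, so ~[]p is true.
      At v: []p requires p at every successor {v, y}.
        p fails at y, so []p is false at v.
    At v: []r requires r at every successor {v, y}.
      r fails at y, so []r is false at v.
Satisfying worlds: {v, w, x, y}

v, w, x, y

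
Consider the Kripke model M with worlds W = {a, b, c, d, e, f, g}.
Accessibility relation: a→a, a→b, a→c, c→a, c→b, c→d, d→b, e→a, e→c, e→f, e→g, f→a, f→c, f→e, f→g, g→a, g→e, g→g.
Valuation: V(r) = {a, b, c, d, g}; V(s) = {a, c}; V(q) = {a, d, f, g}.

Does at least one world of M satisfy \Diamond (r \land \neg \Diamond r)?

Yes

Let φ = \Diamond (r \land \neg \Diamond r). Evaluate φ at each world:
  a (successors {a, b, c}): φ is true.
  b (successors ∅): φ is false.
  c (successors {a, b, d}): φ is true.
  d (successors {b}): φ is true.
  e (successors {a, c, f, g}): φ is false.
  f (successors {a, c, e, g}): φ is false.
  g (successors {a, e, g}): φ is false.
Detail at a (witness):
  At a: \Diamond (r \land \neg \Diamond r) requires r \land \neg \Diamond r at some successor in {a, b, c}.
    r \land \neg \Diamond r holds at b, so \Diamond (r \land \neg \Diamond r) is true at a.
      At b: r is true, \neg \Diamond r is true, so r \land \neg \Diamond r is true.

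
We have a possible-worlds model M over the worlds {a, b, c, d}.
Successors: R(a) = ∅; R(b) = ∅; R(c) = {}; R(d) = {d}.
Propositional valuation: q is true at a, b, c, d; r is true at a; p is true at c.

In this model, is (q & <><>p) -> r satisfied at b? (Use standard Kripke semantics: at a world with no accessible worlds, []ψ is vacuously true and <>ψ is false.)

At b: q & <><>p is false, r is false, so (q & <><>p) -> r is true.
  At b: q is true, <><>p is false, so q & <><>p is false.
    At b: no accessible worlds, so <><>p is false.

Yes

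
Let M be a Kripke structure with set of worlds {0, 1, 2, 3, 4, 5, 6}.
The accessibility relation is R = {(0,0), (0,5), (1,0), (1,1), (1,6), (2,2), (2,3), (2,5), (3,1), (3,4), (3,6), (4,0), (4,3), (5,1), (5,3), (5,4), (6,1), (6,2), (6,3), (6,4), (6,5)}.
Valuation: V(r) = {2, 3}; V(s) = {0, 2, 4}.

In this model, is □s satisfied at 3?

No

At 3: □s requires s at every successor {1, 4, 6}.
  s fails at 1, so □s is false at 3.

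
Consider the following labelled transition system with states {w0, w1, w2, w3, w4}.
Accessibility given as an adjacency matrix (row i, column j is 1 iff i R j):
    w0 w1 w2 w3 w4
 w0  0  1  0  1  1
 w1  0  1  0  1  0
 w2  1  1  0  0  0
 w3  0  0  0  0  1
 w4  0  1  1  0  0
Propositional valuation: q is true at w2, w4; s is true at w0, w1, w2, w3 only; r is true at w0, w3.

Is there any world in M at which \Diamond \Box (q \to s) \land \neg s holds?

Recall that \Box ψ holds at a world iff ψ holds at every accessible world, and \Diamond ψ holds iff ψ holds at some accessible world.
Let φ = \Diamond \Box (q \to s) \land \neg s. Evaluate φ at each world:
  w0 (successors {w1, w3, w4}): φ is false.
  w1 (successors {w1, w3}): φ is false.
  w2 (successors {w0, w1}): φ is false.
  w3 (successors {w4}): φ is false.
  w4 (successors {w1, w2}): φ is true.
Detail at w4 (witness):
  At w4: \Diamond \Box (q \to s) is true, \neg s is true, so \Diamond \Box (q \to s) \land \neg s is true.
    At w4: \Diamond \Box (q \to s) requires \Box (q \to s) at some successor in {w1, w2}.
      \Box (q \to s) holds at w1, so \Diamond \Box (q \to s) is true at w4.

Yes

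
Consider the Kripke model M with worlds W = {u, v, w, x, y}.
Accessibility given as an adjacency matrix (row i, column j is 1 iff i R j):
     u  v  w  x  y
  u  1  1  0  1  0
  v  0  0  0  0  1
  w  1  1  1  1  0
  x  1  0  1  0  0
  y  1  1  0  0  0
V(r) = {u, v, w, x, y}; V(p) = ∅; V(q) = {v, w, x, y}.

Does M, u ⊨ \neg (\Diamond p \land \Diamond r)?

Yes

At u: \Diamond p \land \Diamond r is false, so \neg (\Diamond p \land \Diamond r) is true.
  At u: \Diamond p is false, \Diamond r is true, so \Diamond p \land \Diamond r is false.
    At u: \Diamond p requires p at some successor in {u, v, x}.
      At u: p is false.
      At v: p is false.
      At x: p is false.
    So \Diamond p is false at u.
    At u: \Diamond r requires r at some successor in {u, v, x}.
      r holds at u, so \Diamond r is true at u.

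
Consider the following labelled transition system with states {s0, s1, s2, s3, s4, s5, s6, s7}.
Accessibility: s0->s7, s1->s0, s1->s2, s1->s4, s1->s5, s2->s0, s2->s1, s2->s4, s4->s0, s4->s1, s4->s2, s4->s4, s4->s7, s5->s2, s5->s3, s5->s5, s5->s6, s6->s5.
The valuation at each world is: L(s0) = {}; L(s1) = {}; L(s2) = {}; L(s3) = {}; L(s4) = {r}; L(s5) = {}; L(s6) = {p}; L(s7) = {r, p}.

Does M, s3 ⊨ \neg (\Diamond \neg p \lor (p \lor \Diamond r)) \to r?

At s3: \neg (\Diamond \neg p \lor (p \lor \Diamond r)) is true, r is false, so \neg (\Diamond \neg p \lor (p \lor \Diamond r)) \to r is false.
  At s3: \Diamond \neg p \lor (p \lor \Diamond r) is false, so \neg (\Diamond \neg p \lor (p \lor \Diamond r)) is true.
    At s3: \Diamond \neg p is false, p \lor \Diamond r is false, so \Diamond \neg p \lor (p \lor \Diamond r) is false.
      At s3: no accessible worlds, so \Diamond \neg p is false.
      At s3: p is false, \Diamond r is false, so p \lor \Diamond r is false.

No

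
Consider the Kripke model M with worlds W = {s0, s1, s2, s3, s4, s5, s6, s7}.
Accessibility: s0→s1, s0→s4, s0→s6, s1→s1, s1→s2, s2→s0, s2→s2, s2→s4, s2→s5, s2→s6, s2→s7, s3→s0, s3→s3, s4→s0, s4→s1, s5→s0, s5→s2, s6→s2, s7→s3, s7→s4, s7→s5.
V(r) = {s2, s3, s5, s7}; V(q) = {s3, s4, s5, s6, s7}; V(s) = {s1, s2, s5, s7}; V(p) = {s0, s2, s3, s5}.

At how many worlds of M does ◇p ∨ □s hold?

7

Let φ = ◇p ∨ □s. Evaluate φ at each world:
  s0 (successors {s1, s4, s6}): φ is false.
  s1 (successors {s1, s2}): φ is true.
  s2 (successors {s0, s2, s4, s5, s6, s7}): φ is true.
  s3 (successors {s0, s3}): φ is true.
  s4 (successors {s0, s1}): φ is true.
  s5 (successors {s0, s2}): φ is true.
  s6 (successors {s2}): φ is true.
  s7 (successors {s3, s4, s5}): φ is true.
For instance, at s4:
  At s4: ◇p is true, □s is false, so ◇p ∨ □s is true.
    At s4: ◇p requires p at some successor in {s0, s1}.
      p holds at s0, so ◇p is true at s4.
    At s4: □s requires s at every successor {s0, s1}.
      s fails at s0, so □s is false at s4.
Satisfying worlds: {s1, s2, s3, s4, s5, s6, s7}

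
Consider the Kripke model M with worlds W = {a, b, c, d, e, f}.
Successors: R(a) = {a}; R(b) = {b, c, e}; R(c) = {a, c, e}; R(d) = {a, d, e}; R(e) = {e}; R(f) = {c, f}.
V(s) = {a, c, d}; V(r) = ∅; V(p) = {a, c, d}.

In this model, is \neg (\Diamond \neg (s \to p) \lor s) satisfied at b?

Yes

At b: \Diamond \neg (s \to p) \lor s is false, so \neg (\Diamond \neg (s \to p) \lor s) is true.
  At b: \Diamond \neg (s \to p) is false, s is false, so \Diamond \neg (s \to p) \lor s is false.
    At b: \Diamond \neg (s \to p) requires \neg (s \to p) at some successor in {b, c, e}.
      At b: \neg (s \to p) is false.
      At c: \neg (s \to p) is false.
      At e: \neg (s \to p) is false.
    So \Diamond \neg (s \to p) is false at b.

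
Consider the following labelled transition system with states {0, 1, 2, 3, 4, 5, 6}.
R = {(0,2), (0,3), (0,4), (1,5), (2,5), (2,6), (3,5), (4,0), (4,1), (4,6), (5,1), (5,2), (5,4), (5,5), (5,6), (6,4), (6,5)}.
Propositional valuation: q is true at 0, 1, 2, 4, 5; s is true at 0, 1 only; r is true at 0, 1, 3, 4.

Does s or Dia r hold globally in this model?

Let φ = s or Dia r. Evaluate φ at each world:
  0 (successors {2, 3, 4}): φ is true.
  1 (successors {5}): φ is true.
  2 (successors {5, 6}): φ is false.
  3 (successors {5}): φ is false.
  4 (successors {0, 1, 6}): φ is true.
  5 (successors {1, 2, 4, 5, 6}): φ is true.
  6 (successors {4, 5}): φ is true.
Detail at 2 (counterexample):
  At 2: s is false, Dia r is false, so s or Dia r is false.
    At 2: Dia r requires r at some successor in {5, 6}.
      At 5: r is false.
      At 6: r is false.
    So Dia r is false at 2.

No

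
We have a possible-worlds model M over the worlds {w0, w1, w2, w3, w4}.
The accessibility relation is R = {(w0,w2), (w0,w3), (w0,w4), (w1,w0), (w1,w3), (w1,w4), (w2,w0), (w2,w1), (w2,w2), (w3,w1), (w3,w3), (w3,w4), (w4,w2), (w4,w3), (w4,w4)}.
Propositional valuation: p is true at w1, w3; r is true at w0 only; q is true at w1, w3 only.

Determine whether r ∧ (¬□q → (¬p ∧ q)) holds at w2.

At w2: r is false, ¬□q → (¬p ∧ q) is false, so r ∧ (¬□q → (¬p ∧ q)) is false.
  At w2: ¬□q is true, ¬p ∧ q is false, so ¬□q → (¬p ∧ q) is false.
    At w2: □q is false, so ¬□q is true.
      At w2: □q requires q at every successor {w0, w1, w2}.
        q fails at w0, so □q is false at w2.

No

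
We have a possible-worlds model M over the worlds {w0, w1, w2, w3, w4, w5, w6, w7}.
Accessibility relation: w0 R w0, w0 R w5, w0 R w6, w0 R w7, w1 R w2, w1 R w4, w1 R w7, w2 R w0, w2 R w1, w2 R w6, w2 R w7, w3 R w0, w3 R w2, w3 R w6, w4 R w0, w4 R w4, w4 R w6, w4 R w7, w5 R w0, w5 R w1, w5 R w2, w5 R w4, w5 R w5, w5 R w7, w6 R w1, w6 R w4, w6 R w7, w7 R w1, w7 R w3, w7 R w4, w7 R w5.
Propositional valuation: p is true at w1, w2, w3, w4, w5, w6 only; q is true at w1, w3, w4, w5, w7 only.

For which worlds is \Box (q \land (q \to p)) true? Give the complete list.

Recall that \Box ψ holds at a world iff ψ holds at every accessible world, and \Diamond ψ holds iff ψ holds at some accessible world.
Let φ = \Box (q \land (q \to p)). Evaluate φ at each world:
  w0 (successors {w0, w5, w6, w7}): φ is false.
  w1 (successors {w2, w4, w7}): φ is false.
  w2 (successors {w0, w1, w6, w7}): φ is false.
  w3 (successors {w0, w2, w6}): φ is false.
  w4 (successors {w0, w4, w6, w7}): φ is false.
  w5 (successors {w0, w1, w2, w4, w5, w7}): φ is false.
  w6 (successors {w1, w4, w7}): φ is false.
  w7 (successors {w1, w3, w4, w5}): φ is true.
For instance, at w0:
  At w0: \Box (q \land (q \to p)) requires q \land (q \to p) at every successor {w0, w5, w6, w7}.
    q \land (q \to p) fails at w0, so \Box (q \land (q \to p)) is false at w0.
Satisfying worlds: {w7}

w7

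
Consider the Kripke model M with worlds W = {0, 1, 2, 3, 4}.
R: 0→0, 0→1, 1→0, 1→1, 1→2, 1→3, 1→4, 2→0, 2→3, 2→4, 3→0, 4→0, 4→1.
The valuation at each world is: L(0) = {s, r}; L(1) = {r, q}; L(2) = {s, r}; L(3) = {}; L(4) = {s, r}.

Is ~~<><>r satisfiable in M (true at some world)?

Yes

Recall that <>ψ holds at a world iff ψ holds at some accessible world.
Let φ = ~~<><>r. Evaluate φ at each world:
  0 (successors {0, 1}): φ is true.
  1 (successors {0, 1, 2, 3, 4}): φ is true.
  2 (successors {0, 3, 4}): φ is true.
  3 (successors {0}): φ is true.
  4 (successors {0, 1}): φ is true.
Detail at 0 (witness):
  At 0: ~<><>r is false, so ~~<><>r is true.
    At 0: <><>r is true, so ~<><>r is false.
      At 0: <><>r requires <>r at some successor in {0, 1}.
        <>r holds at 0, so <><>r is true at 0.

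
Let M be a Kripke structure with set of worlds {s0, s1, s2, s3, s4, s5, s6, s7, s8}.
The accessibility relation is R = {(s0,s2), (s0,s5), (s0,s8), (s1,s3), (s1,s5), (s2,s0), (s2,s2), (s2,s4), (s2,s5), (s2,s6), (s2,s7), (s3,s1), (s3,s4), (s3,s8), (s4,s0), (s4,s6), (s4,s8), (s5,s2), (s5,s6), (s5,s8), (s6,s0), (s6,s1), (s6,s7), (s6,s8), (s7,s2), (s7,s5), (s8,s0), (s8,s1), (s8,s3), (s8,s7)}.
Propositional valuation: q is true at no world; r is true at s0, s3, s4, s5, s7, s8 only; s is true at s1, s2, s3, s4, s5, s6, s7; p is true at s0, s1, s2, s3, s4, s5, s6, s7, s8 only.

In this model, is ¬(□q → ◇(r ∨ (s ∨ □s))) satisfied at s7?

No

At s7: □q → ◇(r ∨ (s ∨ □s)) is true, so ¬(□q → ◇(r ∨ (s ∨ □s))) is false.
  At s7: □q is false, ◇(r ∨ (s ∨ □s)) is true, so □q → ◇(r ∨ (s ∨ □s)) is true.
    At s7: □q requires q at every successor {s2, s5}.
      q fails at s2, so □q is false at s7.
    At s7: ◇(r ∨ (s ∨ □s)) requires r ∨ (s ∨ □s) at some successor in {s2, s5}.
      r ∨ (s ∨ □s) holds at s2, so ◇(r ∨ (s ∨ □s)) is true at s7.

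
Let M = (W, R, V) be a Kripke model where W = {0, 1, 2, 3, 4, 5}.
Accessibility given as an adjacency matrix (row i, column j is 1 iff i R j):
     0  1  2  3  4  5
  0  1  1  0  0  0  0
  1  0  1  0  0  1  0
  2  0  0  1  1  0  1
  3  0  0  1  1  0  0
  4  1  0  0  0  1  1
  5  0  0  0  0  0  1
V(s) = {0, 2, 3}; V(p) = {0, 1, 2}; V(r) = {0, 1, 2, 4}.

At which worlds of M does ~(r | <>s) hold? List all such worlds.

Let φ = ~(r | <>s). Evaluate φ at each world:
  0 (successors {0, 1}): φ is false.
  1 (successors {1, 4}): φ is false.
  2 (successors {2, 3, 5}): φ is false.
  3 (successors {2, 3}): φ is false.
  4 (successors {0, 4, 5}): φ is false.
  5 (successors {5}): φ is true.
For instance, at 0:
  At 0: r | <>s is true, so ~(r | <>s) is false.
    At 0: r is true, <>s is true, so r | <>s is true.
      At 0: <>s requires s at some successor in {0, 1}.
        s holds at 0, so <>s is true at 0.
Satisfying worlds: {5}

5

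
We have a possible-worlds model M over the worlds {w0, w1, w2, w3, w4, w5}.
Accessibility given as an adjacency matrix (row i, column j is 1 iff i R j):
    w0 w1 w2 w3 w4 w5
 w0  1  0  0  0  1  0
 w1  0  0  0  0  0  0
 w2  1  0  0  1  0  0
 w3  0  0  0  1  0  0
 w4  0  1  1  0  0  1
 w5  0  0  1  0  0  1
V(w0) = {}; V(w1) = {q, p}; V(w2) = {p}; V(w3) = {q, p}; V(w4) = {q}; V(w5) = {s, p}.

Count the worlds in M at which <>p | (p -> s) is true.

5

Let φ = <>p | (p -> s). Evaluate φ at each world:
  w0 (successors {w0, w4}): φ is true.
  w1 (successors ∅): φ is false.
  w2 (successors {w0, w3}): φ is true.
  w3 (successors {w3}): φ is true.
  w4 (successors {w1, w2, w5}): φ is true.
  w5 (successors {w2, w5}): φ is true.
For instance, at w5:
  At w5: <>p is true, p -> s is true, so <>p | (p -> s) is true.
    At w5: <>p requires p at some successor in {w2, w5}.
      p holds at w2, so <>p is true at w5.
Satisfying worlds: {w0, w2, w3, w4, w5}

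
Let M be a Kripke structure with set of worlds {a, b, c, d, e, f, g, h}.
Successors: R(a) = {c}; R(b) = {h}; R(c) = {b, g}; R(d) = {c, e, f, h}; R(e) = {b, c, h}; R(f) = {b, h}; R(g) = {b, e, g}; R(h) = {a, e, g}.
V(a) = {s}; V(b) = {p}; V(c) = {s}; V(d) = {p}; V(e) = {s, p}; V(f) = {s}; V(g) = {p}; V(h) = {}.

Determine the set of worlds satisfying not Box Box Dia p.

Recall that Box ψ holds at a world iff ψ holds at every accessible world, and Dia ψ holds iff ψ holds at some accessible world.
Let φ = not Box Box Dia p. Evaluate φ at each world:
  a (successors {c}): φ is true.
  b (successors {h}): φ is true.
  c (successors {b, g}): φ is true.
  d (successors {c, e, f, h}): φ is true.
  e (successors {b, c, h}): φ is true.
  f (successors {b, h}): φ is true.
  g (successors {b, e, g}): φ is true.
  h (successors {a, e, g}): φ is true.
For instance, at f:
  At f: Box Box Dia p is false, so not Box Box Dia p is true.
    At f: Box Box Dia p requires Box Dia p at every successor {b, h}.
      Box Dia p fails at h, so Box Box Dia p is false at f.
Satisfying worlds: {a, b, c, d, e, f, g, h}

a, b, c, d, e, f, g, h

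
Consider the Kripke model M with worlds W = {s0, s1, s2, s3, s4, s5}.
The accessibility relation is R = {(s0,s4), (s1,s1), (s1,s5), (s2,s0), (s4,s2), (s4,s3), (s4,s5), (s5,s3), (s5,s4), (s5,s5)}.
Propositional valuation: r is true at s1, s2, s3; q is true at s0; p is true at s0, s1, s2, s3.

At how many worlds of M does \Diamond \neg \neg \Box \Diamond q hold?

2

Let φ = \Diamond \neg \neg \Box \Diamond q. Evaluate φ at each world:
  s0 (successors {s4}): φ is false.
  s1 (successors {s1, s5}): φ is false.
  s2 (successors {s0}): φ is false.
  s3 (successors ∅): φ is false.
  s4 (successors {s2, s3, s5}): φ is true.
  s5 (successors {s3, s4, s5}): φ is true.
For instance, at s4:
  At s4: \Diamond \neg \neg \Box \Diamond q requires \neg \neg \Box \Diamond q at some successor in {s2, s3, s5}.
    \neg \neg \Box \Diamond q holds at s3, so \Diamond \neg \neg \Box \Diamond q is true at s4.
      At s3: \neg \Box \Diamond q is false, so \neg \neg \Box \Diamond q is true.
Satisfying worlds: {s4, s5}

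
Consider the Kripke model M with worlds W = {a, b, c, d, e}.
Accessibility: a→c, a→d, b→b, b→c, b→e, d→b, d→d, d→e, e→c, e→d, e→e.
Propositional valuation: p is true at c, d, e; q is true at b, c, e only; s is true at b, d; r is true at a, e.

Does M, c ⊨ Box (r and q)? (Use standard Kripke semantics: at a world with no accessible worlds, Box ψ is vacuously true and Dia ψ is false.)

At c: no accessible worlds, so Box (r and q) holds vacuously.

Yes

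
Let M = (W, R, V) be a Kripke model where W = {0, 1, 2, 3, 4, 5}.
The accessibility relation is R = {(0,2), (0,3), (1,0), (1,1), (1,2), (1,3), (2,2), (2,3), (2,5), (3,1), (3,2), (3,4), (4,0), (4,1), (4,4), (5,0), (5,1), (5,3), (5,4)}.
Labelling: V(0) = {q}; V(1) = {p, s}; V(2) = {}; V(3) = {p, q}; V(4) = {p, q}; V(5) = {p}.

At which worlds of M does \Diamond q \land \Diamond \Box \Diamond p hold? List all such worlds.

0, 1, 2, 3, 4, 5

Recall that \Box ψ holds at a world iff ψ holds at every accessible world, and \Diamond ψ holds iff ψ holds at some accessible world.
Let φ = \Diamond q \land \Diamond \Box \Diamond p. Evaluate φ at each world:
  0 (successors {2, 3}): φ is true.
  1 (successors {0, 1, 2, 3}): φ is true.
  2 (successors {2, 3, 5}): φ is true.
  3 (successors {1, 2, 4}): φ is true.
  4 (successors {0, 1, 4}): φ is true.
  5 (successors {0, 1, 3, 4}): φ is true.
For instance, at 0:
  At 0: \Diamond q is true, \Diamond \Box \Diamond p is true, so \Diamond q \land \Diamond \Box \Diamond p is true.
    At 0: \Diamond q requires q at some successor in {2, 3}.
      q holds at 3, so \Diamond q is true at 0.
    At 0: \Diamond \Box \Diamond p requires \Box \Diamond p at some successor in {2, 3}.
      \Box \Diamond p holds at 2, so \Diamond \Box \Diamond p is true at 0.
Satisfying worlds: {0, 1, 2, 3, 4, 5}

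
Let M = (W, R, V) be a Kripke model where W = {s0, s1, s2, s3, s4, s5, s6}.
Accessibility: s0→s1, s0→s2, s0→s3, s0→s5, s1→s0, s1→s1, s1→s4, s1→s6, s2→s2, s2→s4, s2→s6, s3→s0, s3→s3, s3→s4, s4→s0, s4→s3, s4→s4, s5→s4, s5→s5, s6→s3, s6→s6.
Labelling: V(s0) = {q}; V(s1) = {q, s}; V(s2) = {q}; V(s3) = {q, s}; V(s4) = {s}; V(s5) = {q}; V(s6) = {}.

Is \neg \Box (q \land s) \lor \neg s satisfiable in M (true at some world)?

Let φ = \neg \Box (q \land s) \lor \neg s. Evaluate φ at each world:
  s0 (successors {s1, s2, s3, s5}): φ is true.
  s1 (successors {s0, s1, s4, s6}): φ is true.
  s2 (successors {s2, s4, s6}): φ is true.
  s3 (successors {s0, s3, s4}): φ is true.
  s4 (successors {s0, s3, s4}): φ is true.
  s5 (successors {s4, s5}): φ is true.
  s6 (successors {s3, s6}): φ is true.
Detail at s0 (witness):
  At s0: \neg \Box (q \land s) is true, \neg s is true, so \neg \Box (q \land s) \lor \neg s is true.
    At s0: \Box (q \land s) is false, so \neg \Box (q \land s) is true.
      At s0: \Box (q \land s) requires q \land s at every successor {s1, s2, s3, s5}.
        q \land s fails at s2, so \Box (q \land s) is false at s0.

Yes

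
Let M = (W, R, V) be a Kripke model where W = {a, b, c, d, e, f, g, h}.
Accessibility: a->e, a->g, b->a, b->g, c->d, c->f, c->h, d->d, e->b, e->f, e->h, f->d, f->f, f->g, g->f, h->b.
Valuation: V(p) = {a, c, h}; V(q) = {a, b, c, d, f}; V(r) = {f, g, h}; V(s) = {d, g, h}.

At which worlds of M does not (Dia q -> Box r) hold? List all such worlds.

Let φ = not (Dia q -> Box r). Evaluate φ at each world:
  a (successors {e, g}): φ is false.
  b (successors {a, g}): φ is true.
  c (successors {d, f, h}): φ is true.
  d (successors {d}): φ is true.
  e (successors {b, f, h}): φ is true.
  f (successors {d, f, g}): φ is true.
  g (successors {f}): φ is false.
  h (successors {b}): φ is true.
For instance, at f:
  At f: Dia q -> Box r is false, so not (Dia q -> Box r) is true.
    At f: Dia q is true, Box r is false, so Dia q -> Box r is false.
      At f: Dia q requires q at some successor in {d, f, g}.
        q holds at d, so Dia q is true at f.
      At f: Box r requires r at every successor {d, f, g}.
        r fails at d, so Box r is false at f.
Satisfying worlds: {b, c, d, e, f, h}

b, c, d, e, f, h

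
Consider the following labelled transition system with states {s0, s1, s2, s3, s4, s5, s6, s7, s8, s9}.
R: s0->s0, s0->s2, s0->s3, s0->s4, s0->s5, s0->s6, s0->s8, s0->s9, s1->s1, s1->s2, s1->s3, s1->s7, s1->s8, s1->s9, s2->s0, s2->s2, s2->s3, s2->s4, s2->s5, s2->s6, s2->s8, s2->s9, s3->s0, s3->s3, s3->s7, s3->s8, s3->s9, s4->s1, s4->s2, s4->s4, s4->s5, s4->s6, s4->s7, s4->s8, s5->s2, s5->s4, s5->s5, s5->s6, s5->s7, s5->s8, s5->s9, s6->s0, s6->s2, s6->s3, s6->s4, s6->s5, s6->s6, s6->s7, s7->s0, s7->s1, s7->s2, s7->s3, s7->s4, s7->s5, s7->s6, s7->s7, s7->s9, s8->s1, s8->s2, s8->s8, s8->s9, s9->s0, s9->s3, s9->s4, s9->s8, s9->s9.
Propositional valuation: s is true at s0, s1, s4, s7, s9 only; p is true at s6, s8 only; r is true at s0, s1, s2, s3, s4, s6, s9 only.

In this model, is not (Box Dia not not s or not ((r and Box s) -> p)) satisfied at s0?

No

At s0: Box Dia not not s or not ((r and Box s) -> p) is true, so not (Box Dia not not s or not ((r and Box s) -> p)) is false.
  At s0: Box Dia not not s is true, not ((r and Box s) -> p) is false, so Box Dia not not s or not ((r and Box s) -> p) is true.
    At s0: Box Dia not not s requires Dia not not s at every successor {s0, s2, s3, s4, s5, s6, s8, s9}.
      At s0: Dia not not s is true.
      At s2: Dia not not s is true.
      At s3: Dia not not s is true.
      At s4: Dia not not s is true.
      At s5: Dia not not s is true.
      At s6: Dia not not s is true.
      At s8: Dia not not s is true.
      At s9: Dia not not s is true.
    So Box Dia not not s is true at s0.
    At s0: (r and Box s) -> p is true, so not ((r and Box s) -> p) is false.
      At s0: r and Box s is false, p is false, so (r and Box s) -> p is true.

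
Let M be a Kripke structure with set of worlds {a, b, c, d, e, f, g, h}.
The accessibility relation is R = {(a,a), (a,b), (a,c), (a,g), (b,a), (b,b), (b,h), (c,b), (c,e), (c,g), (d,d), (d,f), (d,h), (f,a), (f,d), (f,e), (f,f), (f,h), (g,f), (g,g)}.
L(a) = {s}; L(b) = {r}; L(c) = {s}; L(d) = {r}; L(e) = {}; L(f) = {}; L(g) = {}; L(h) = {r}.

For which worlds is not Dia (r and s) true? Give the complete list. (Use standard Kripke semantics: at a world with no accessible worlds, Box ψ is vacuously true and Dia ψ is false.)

a, b, c, d, e, f, g, h

Let φ = not Dia (r and s). Evaluate φ at each world:
  a (successors {a, b, c, g}): φ is true.
  b (successors {a, b, h}): φ is true.
  c (successors {b, e, g}): φ is true.
  d (successors {d, f, h}): φ is true.
  e (successors ∅): φ is true.
  f (successors {a, d, e, f, h}): φ is true.
  g (successors {f, g}): φ is true.
  h (successors ∅): φ is true.
For instance, at g:
  At g: Dia (r and s) is false, so not Dia (r and s) is true.
    At g: Dia (r and s) requires r and s at some successor in {f, g}.
      At f: r and s is false.
      At g: r and s is false.
    So Dia (r and s) is false at g.
Satisfying worlds: {a, b, c, d, e, f, g, h}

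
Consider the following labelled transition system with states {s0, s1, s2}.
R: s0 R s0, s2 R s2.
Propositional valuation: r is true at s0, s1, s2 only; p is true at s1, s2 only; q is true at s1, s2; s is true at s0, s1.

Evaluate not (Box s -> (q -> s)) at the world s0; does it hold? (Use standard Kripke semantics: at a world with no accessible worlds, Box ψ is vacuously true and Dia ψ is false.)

At s0: Box s -> (q -> s) is true, so not (Box s -> (q -> s)) is false.
  At s0: Box s is true, q -> s is true, so Box s -> (q -> s) is true.
    At s0: Box s requires s at every successor {s0}.
      At s0: s is true.
    So Box s is true at s0.

No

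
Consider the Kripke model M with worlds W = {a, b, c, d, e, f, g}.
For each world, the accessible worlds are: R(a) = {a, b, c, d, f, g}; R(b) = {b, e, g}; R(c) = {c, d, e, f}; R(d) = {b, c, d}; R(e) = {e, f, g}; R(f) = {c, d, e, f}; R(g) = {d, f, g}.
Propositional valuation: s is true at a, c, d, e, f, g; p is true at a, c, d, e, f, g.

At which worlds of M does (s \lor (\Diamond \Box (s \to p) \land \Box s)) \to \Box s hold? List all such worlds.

b, c, e, f, g

Let φ = (s \lor (\Diamond \Box (s \to p) \land \Box s)) \to \Box s. Evaluate φ at each world:
  a (successors {a, b, c, d, f, g}): φ is false.
  b (successors {b, e, g}): φ is true.
  c (successors {c, d, e, f}): φ is true.
  d (successors {b, c, d}): φ is false.
  e (successors {e, f, g}): φ is true.
  f (successors {c, d, e, f}): φ is true.
  g (successors {d, f, g}): φ is true.
For instance, at c:
  At c: s \lor (\Diamond \Box (s \to p) \land \Box s) is true, \Box s is true, so (s \lor (\Diamond \Box (s \to p) \land \Box s)) \to \Box s is true.
    At c: s is true, \Diamond \Box (s \to p) \land \Box s is true, so s \lor (\Diamond \Box (s \to p) \land \Box s) is true.
      At c: \Diamond \Box (s \to p) is true, \Box s is true, so \Diamond \Box (s \to p) \land \Box s is true.
    At c: \Box s requires s at every successor {c, d, e, f}.
      At c: s is true.
      At d: s is true.
      At e: s is true.
      At f: s is true.
    So \Box s is true at c.
Satisfying worlds: {b, c, e, f, g}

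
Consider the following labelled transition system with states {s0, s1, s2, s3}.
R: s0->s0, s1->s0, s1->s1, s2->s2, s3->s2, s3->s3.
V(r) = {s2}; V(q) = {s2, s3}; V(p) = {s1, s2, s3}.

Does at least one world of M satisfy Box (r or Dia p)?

Yes

Recall that Box ψ holds at a world iff ψ holds at every accessible world, and Dia ψ holds iff ψ holds at some accessible world.
Let φ = Box (r or Dia p). Evaluate φ at each world:
  s0 (successors {s0}): φ is false.
  s1 (successors {s0, s1}): φ is false.
  s2 (successors {s2}): φ is true.
  s3 (successors {s2, s3}): φ is true.
Detail at s2 (witness):
  At s2: Box (r or Dia p) requires r or Dia p at every successor {s2}.
      At s2: r is true, Dia p is true, so r or Dia p is true.
  So Box (r or Dia p) is true at s2.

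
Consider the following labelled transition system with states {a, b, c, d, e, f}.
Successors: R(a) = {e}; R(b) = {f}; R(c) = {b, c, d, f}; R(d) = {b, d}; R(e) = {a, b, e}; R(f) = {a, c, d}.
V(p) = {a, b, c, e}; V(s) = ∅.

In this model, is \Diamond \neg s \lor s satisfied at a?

Yes

At a: \Diamond \neg s is true, s is false, so \Diamond \neg s \lor s is true.
  At a: \Diamond \neg s requires \neg s at some successor in {e}.
    \neg s holds at e, so \Diamond \neg s is true at a.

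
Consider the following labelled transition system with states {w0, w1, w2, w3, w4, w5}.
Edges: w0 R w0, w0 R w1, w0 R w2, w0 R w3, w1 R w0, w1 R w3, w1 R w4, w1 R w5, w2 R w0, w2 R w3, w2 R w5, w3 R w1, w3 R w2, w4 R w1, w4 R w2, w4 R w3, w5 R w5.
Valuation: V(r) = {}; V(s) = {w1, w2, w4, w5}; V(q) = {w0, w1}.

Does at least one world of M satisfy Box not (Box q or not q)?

No

Let φ = Box not (Box q or not q). Evaluate φ at each world:
  w0 (successors {w0, w1, w2, w3}): φ is false.
  w1 (successors {w0, w3, w4, w5}): φ is false.
  w2 (successors {w0, w3, w5}): φ is false.
  w3 (successors {w1, w2}): φ is false.
  w4 (successors {w1, w2, w3}): φ is false.
  w5 (successors {w5}): φ is false.
For instance, at w5:
  At w5: Box not (Box q or not q) requires not (Box q or not q) at every successor {w5}.
    not (Box q or not q) fails at w5, so Box not (Box q or not q) is false at w5.
      At w5: Box q or not q is true, so not (Box q or not q) is false.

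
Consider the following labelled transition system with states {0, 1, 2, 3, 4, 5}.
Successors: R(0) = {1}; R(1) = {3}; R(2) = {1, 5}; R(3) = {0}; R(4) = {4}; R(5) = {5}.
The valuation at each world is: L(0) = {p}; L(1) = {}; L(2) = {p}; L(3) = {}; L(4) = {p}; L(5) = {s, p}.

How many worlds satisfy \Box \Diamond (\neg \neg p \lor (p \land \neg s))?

Let φ = \Box \Diamond (\neg \neg p \lor (p \land \neg s)). Evaluate φ at each world:
  0 (successors {1}): φ is false.
  1 (successors {3}): φ is true.
  2 (successors {1, 5}): φ is false.
  3 (successors {0}): φ is false.
  4 (successors {4}): φ is true.
  5 (successors {5}): φ is true.
For instance, at 0:
  At 0: \Box \Diamond (\neg \neg p \lor (p \land \neg s)) requires \Diamond (\neg \neg p \lor (p \land \neg s)) at every successor {1}.
    \Diamond (\neg \neg p \lor (p \land \neg s)) fails at 1, so \Box \Diamond (\neg \neg p \lor (p \land \neg s)) is false at 0.
      At 1: \Diamond (\neg \neg p \lor (p \land \neg s)) requires \neg \neg p \lor (p \land \neg s) at some successor in {3}.
        At 3: \neg \neg p \lor (p \land \neg s) is false.
      So \Diamond (\neg \neg p \lor (p \land \neg s)) is false at 1.
Satisfying worlds: {1, 4, 5}

3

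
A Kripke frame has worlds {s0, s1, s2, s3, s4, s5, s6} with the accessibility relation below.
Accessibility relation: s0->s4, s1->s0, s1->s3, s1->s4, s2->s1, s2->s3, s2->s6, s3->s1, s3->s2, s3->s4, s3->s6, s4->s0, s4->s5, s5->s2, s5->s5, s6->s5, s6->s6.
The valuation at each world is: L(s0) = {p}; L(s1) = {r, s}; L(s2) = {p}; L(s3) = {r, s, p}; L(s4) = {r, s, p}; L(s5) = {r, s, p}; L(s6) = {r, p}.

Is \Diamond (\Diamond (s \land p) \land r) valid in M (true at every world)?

Let φ = \Diamond (\Diamond (s \land p) \land r). Evaluate φ at each world:
  s0 (successors {s4}): φ is true.
  s1 (successors {s0, s3, s4}): φ is true.
  s2 (successors {s1, s3, s6}): φ is true.
  s3 (successors {s1, s2, s4, s6}): φ is true.
  s4 (successors {s0, s5}): φ is true.
  s5 (successors {s2, s5}): φ is true.
  s6 (successors {s5, s6}): φ is true.
For instance, at s5:
  At s5: \Diamond (\Diamond (s \land p) \land r) requires \Diamond (s \land p) \land r at some successor in {s2, s5}.
    \Diamond (s \land p) \land r holds at s5, so \Diamond (\Diamond (s \land p) \land r) is true at s5.
      At s5: \Diamond (s \land p) is true, r is true, so \Diamond (s \land p) \land r is true.

Yes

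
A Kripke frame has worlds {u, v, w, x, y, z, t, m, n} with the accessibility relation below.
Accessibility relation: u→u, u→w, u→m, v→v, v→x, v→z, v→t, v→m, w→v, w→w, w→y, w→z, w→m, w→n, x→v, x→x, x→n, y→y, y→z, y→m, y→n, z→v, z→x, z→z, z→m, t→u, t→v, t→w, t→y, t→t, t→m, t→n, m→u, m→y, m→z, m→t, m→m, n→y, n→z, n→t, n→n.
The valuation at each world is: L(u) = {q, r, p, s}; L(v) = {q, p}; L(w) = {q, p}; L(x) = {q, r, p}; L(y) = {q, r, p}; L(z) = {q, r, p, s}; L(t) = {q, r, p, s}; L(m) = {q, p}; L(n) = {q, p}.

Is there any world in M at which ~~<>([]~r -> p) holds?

Recall that []ψ holds at a world iff ψ holds at every accessible world, and <>ψ holds iff ψ holds at some accessible world.
Let φ = ~~<>([]~r -> p). Evaluate φ at each world:
  u (successors {u, w, m}): φ is true.
  v (successors {v, x, z, t, m}): φ is true.
  w (successors {v, w, y, z, m, n}): φ is true.
  x (successors {v, x, n}): φ is true.
  y (successors {y, z, m, n}): φ is true.
  z (successors {v, x, z, m}): φ is true.
  t (successors {u, v, w, y, t, m, n}): φ is true.
  m (successors {u, y, z, t, m}): φ is true.
  n (successors {y, z, t, n}): φ is true.
Detail at u (witness):
  At u: ~<>([]~r -> p) is false, so ~~<>([]~r -> p) is true.
    At u: <>([]~r -> p) is true, so ~<>([]~r -> p) is false.
      At u: <>([]~r -> p) requires []~r -> p at some successor in {u, w, m}.
        []~r -> p holds at u, so <>([]~r -> p) is true at u.

Yes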